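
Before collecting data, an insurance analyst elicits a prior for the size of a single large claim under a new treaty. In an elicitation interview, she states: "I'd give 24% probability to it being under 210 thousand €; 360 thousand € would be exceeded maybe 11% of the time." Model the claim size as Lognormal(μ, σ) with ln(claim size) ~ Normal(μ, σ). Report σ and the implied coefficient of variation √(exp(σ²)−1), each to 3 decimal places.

σ ≈ 0.279, CV ≈ 0.284

If T ~ Lognormal(μ,σ) then ln T ~ Normal(μ,σ), so the p-quantile of ln T is μ + z_p·σ.
ln(210) = 5.347 and ln(360) = 5.886; z_{0.24} = -0.7063, z_{0.89} = 1.227.
σ = (5.886 − 5.347)/(1.227 − (-0.7063)) = 0.279.
μ = 5.347 − (-0.7063)·0.279 = 5.544.
CV = √(exp(σ²)−1) = √(exp(0.0778)−1) = 0.284.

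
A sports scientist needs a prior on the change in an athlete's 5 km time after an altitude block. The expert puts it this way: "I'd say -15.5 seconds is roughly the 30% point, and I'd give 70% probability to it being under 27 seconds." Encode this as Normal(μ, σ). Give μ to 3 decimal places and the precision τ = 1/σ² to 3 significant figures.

μ = 5.750, τ = 0.000609

The p-quantile of Normal(μ,σ) is μ + z_p·σ, with z_{0.3} = -0.5244 and z_{0.7} = 0.5244.
Eliminate σ: μ = (z₂·x₁ − z₁·x₂)/(z₂ − z₁) = (0.5244·-15.5 − (-0.5244)·27)/1.049 = 5.750.
Then σ = (x₂ − x₁)/(z₂ − z₁) = (27 − -15.5)/1.049 = 40.522.
Precision τ = 1/σ² = 1/40.52² = 0.000609.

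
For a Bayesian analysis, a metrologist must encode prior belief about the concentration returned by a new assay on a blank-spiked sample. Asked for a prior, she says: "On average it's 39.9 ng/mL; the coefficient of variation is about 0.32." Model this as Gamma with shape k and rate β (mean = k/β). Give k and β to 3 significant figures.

For Gamma(k, rate β): mean = k/β, variance = k/β², so CV = 1/√k.
CV = 0.32, hence k = 1/CV² = 9.77.
Then β = k/mean = 9.77/39.9 = 0.245.

k ≈ 9.77, β ≈ 0.245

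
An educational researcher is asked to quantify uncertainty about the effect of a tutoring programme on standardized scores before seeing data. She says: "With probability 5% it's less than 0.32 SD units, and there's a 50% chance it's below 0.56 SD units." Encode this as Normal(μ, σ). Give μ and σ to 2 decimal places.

For Normal(μ,σ), the p-quantile is μ + z_p·σ. Here z_{0.05} = -1.645, z_{0.5} = 0.
So 0.32 = μ − 1.645σ and 0.56 = μ + 0σ.
Subtracting: σ = (0.56 − 0.32)/(0 − (-1.645)) = 0.15.
Then μ = 0.32 − (-1.645)·0.15 = 0.56.

μ = 0.56, σ = 0.15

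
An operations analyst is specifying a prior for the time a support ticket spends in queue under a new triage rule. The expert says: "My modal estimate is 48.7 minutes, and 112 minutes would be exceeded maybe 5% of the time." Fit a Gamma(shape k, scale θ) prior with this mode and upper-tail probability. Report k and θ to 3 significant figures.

Gamma(k,θ) with k>1 has mode (k−1)θ, so θ = 48.7/(k−1).
Need P(X < 112) = 0.95 with θ tied to k this way. Start at k = 2, θ = 48.7: P(X<112) ≈ 0.669.
Too low — raise k to concentrate. Iterating converges to k ≈ 4.95.
Then θ = 48.7/(4.95−1) ≈ 12.3.

k ≈ 4.95, θ ≈ 12.3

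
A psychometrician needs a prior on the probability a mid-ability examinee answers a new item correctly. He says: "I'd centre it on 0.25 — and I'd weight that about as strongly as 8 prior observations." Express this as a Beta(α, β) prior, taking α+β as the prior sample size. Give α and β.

Under the effective-sample-size interpretation, Beta(α, β) has prior mean α/(α+β) and prior sample size α+β.
So α+β = 8 and α/(α+β) = 0.25, giving α = 0.25·8 = 2 and β = 8 − 2 = 6.

α = 2, β = 6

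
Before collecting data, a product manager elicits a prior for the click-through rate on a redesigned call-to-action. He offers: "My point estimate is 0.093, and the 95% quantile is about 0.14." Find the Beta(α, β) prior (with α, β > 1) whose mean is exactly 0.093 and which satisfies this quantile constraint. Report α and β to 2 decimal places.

α ≈ 11.15, β ≈ 108.74

With mean 0.093 fixed, write α = 0.093s, β = 0.907s where s = α+β.
Need P(θ < 0.14) = 0.95 under Beta(0.093s, 0.907s). Normal approximation: (q−m)/√(m(1−m)/s) ≈ z_{0.95} = 1.64, so s ≈ 0.093·0.907·(1.64)²/(0.14−0.093)² = 103.3.
At s = 103.3: P(θ<0.14) ≈ 0.938. Adjusting to match 0.95 gives s ≈ 119.89.
So α = 0.093·119.89 ≈ 11.15, β = 0.907·119.89 ≈ 108.74.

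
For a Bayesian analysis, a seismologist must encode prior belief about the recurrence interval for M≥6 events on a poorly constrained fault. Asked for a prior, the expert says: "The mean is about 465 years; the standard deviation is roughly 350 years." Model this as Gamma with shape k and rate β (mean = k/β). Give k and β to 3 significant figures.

For Gamma(k, rate β): mean = k/β, variance = k/β², so CV = 1/√k.
CV = SD/mean = 350/465 = 0.7527, hence k = 1/CV² = 1.77.
Then β = k/mean = 1.77/465 = 0.0038.

k ≈ 1.77, β ≈ 0.0038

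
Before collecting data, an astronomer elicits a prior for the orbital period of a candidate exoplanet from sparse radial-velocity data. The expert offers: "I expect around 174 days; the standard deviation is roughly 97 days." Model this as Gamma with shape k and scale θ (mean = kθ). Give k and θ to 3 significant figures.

k ≈ 3.22, θ ≈ 54.1

For Gamma(k, scale θ): mean = kθ, variance = kθ², so CV = 1/√k.
CV = SD/mean = 97/174 = 0.5575, hence k = 1/CV² = 3.22.
Then θ = mean/k = 174/3.22 = 54.1.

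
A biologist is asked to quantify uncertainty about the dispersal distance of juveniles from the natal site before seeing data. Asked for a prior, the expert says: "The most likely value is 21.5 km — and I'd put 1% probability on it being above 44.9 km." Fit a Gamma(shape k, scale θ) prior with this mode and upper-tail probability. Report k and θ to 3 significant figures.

k ≈ 9.98, θ ≈ 2.39

Gamma(k,θ) with k>1 has mode (k−1)θ, so θ = 21.5/(k−1).
Need P(X < 44.9) = 0.99 with θ tied to k this way. Start at k = 2, θ = 21.5: P(X<44.9) ≈ 0.617.
Too low — raise k to concentrate. Iterating converges to k ≈ 9.98.
Then θ = 21.5/(9.98−1) ≈ 2.39.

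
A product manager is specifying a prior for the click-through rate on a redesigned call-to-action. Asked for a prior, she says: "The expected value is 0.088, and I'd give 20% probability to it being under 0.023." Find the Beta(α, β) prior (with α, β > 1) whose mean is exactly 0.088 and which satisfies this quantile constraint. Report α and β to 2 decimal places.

α ≈ 1.07, β ≈ 11.10

With mean 0.088 fixed, write α = 0.088s, β = 0.912s where s = α+β.
Need P(θ < 0.023) = 0.2 under Beta(0.088s, 0.912s). Normal approximation: (q−m)/√(m(1−m)/s) ≈ z_{0.2} = -0.842, so s ≈ 0.088·0.912·(-0.842)²/(0.023−0.088)² = 13.5.
At s = 13.5: P(θ<0.023) ≈ 0.180. Adjusting to match 0.2 gives s ≈ 12.17.
So α = 0.088·12.17 ≈ 1.07, β = 0.912·12.17 ≈ 11.10.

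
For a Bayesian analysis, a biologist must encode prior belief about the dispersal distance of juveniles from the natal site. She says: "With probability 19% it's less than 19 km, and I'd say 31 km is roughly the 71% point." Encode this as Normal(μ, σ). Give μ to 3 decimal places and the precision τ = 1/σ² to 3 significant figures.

μ = 26.360, τ = 0.0142

The p-quantile of Normal(μ,σ) is μ + z_p·σ, with z_{0.19} = -0.8779 and z_{0.71} = 0.5534.
Eliminate σ: μ = (z₂·x₁ − z₁·x₂)/(z₂ − z₁) = (0.5534·19 − (-0.8779)·31)/1.431 = 26.360.
Then σ = (x₂ − x₁)/(z₂ − z₁) = (31 − 19)/1.431 = 8.384.
Precision τ = 1/σ² = 1/8.384² = 0.0142.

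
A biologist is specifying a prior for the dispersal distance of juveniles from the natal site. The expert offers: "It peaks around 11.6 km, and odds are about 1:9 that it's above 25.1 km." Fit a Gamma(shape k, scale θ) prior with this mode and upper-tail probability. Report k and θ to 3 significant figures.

Gamma(k,θ) with k>1 has mode (k−1)θ, so θ = 11.6/(k−1).
Need P(X < 25.1) = 0.9 with θ tied to k this way. Start at k = 2, θ = 11.6: P(X<25.1) ≈ 0.637.
Too low — raise k to concentrate. Iterating converges to k ≈ 4.23.
Then θ = 11.6/(4.23−1) ≈ 3.6.

k ≈ 4.23, θ ≈ 3.6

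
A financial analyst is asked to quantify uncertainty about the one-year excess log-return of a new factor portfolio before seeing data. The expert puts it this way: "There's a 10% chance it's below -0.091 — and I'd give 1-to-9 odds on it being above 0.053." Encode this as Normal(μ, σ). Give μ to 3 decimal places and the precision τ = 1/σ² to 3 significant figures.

μ = -0.019, τ = 317

The p-quantile of Normal(μ,σ) is μ + z_p·σ, with z_{0.1} = -1.282 and z_{0.9} = 1.282.
Eliminate σ: μ = (z₂·x₁ − z₁·x₂)/(z₂ − z₁) = (1.282·-0.091 − (-1.282)·0.053)/2.563 = -0.019.
Then σ = (x₂ − x₁)/(z₂ − z₁) = (0.053 − -0.091)/2.563 = 0.056.
Precision τ = 1/σ² = 1/0.05618² = 317.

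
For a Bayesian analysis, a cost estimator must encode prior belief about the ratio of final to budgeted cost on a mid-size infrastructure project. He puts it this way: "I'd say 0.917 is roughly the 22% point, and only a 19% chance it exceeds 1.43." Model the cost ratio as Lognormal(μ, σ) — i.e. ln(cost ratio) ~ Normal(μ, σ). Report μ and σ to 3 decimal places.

μ ≈ 0.121, σ ≈ 0.269

If T ~ Lognormal(μ,σ) then ln T ~ Normal(μ,σ), so the p-quantile of ln T is μ + z_p·σ.
ln(0.917) = -0.08665 and ln(1.43) = 0.3577; z_{0.22} = -0.7722, z_{0.81} = 0.8779.
σ = (0.3577 − -0.08665)/(0.8779 − (-0.7722)) = 0.269.
μ = -0.08665 − (-0.7722)·0.269 = 0.121.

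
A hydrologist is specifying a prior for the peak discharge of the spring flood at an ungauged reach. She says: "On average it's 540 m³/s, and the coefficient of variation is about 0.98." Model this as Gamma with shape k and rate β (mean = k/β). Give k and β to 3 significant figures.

For Gamma(k, rate β): mean = k/β, variance = k/β², so CV = 1/√k.
CV = 0.98, hence k = 1/CV² = 1.04.
Then β = k/mean = 1.04/540 = 0.00193.

k ≈ 1.04, β ≈ 0.00193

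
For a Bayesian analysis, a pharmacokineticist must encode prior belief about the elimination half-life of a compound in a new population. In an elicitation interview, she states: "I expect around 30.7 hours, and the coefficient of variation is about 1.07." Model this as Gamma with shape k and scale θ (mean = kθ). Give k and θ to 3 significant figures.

k ≈ 0.873, θ ≈ 35.1

For Gamma(k, scale θ): mean = kθ, variance = kθ², so CV = 1/√k.
CV = 1.07, hence k = 1/CV² = 0.873.
Then θ = mean/k = 30.7/0.873 = 35.1.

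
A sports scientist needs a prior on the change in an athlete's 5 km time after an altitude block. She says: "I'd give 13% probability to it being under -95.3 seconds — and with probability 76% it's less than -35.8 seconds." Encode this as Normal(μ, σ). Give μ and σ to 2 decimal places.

The p-quantile of Normal(μ,σ) is μ + z_p·σ, with z_{0.13} = -1.126 and z_{0.76} = 0.7063.
Eliminate σ: μ = (z₂·x₁ − z₁·x₂)/(z₂ − z₁) = (0.7063·-95.3 − (-1.126)·-35.8)/1.833 = -58.73.
Then σ = (x₂ − x₁)/(z₂ − z₁) = (-35.8 − -95.3)/1.833 = 32.47.

μ = -58.73, σ = 32.47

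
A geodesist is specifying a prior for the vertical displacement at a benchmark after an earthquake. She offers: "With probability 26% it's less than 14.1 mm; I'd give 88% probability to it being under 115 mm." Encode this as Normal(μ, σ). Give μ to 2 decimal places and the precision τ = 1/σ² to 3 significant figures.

μ = 49.80, τ = 0.000325

The p-quantile of Normal(μ,σ) is μ + z_p·σ, with z_{0.26} = -0.6433 and z_{0.88} = 1.175.
Eliminate σ: μ = (z₂·x₁ − z₁·x₂)/(z₂ − z₁) = (1.175·14.1 − (-0.6433)·115)/1.818 = 49.80.
Then σ = (x₂ − x₁)/(z₂ − z₁) = (115 − 14.1)/1.818 = 55.49.
Precision τ = 1/σ² = 1/55.49² = 0.000325.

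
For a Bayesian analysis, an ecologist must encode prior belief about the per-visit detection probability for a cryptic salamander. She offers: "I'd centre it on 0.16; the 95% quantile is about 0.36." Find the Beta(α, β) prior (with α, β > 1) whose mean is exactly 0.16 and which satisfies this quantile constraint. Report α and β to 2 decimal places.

With mean 0.16 fixed, write α = 0.16s, β = 0.84s where s = α+β.
Need P(θ < 0.36) = 0.95 under Beta(0.16s, 0.84s). Normal approximation: (q−m)/√(m(1−m)/s) ≈ z_{0.95} = 1.64, so s ≈ 0.16·0.84·(1.64)²/(0.36−0.16)² = 9.1.
At s = 9.1: P(θ<0.36) ≈ 0.933. Adjusting to match 0.95 gives s ≈ 11.46.
So α = 0.16·11.46 ≈ 1.83, β = 0.84·11.46 ≈ 9.63.

α ≈ 1.83, β ≈ 9.63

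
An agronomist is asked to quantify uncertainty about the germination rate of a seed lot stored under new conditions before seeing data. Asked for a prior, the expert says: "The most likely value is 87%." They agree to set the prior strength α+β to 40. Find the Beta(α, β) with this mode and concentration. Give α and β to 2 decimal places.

α = 34.06, β = 5.94

For α,β > 1 the Beta mode is (α−1)/(α+β−2). With α+β = 40, the mode is (α−1)/38.
Set (α−1)/38 = 0.87 → α = 1 + 0.87·38 = 34.06.
β = 40 − α = 5.94.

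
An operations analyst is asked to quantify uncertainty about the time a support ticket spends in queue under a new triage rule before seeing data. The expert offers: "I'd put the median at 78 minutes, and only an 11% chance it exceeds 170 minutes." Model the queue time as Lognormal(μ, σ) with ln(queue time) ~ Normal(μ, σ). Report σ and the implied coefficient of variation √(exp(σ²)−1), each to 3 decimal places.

If T ~ Lognormal(μ,σ) then ln T ~ Normal(μ,σ), so the p-quantile of ln T is μ + z_p·σ.
ln(78) = 4.357 and ln(170) = 5.136; z_{0.5} = 0, z_{0.89} = 1.227.
σ = (5.136 − 4.357)/(1.227 − (0)) = 0.635.
μ = 4.357 − (0)·0.635 = 4.357.
CV = √(exp(σ²)−1) = √(exp(0.4035)−1) = 0.705.

σ ≈ 0.635, CV ≈ 0.705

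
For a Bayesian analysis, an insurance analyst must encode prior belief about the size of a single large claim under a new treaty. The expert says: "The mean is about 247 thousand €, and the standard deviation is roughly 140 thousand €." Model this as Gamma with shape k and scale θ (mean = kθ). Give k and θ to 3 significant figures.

For Gamma(k, scale θ): mean = kθ, variance = kθ², so CV = 1/√k.
CV = SD/mean = 140/247 = 0.5668, hence k = 1/CV² = 3.11.
Then θ = mean/k = 247/3.11 = 79.4.

k ≈ 3.11, θ ≈ 79.4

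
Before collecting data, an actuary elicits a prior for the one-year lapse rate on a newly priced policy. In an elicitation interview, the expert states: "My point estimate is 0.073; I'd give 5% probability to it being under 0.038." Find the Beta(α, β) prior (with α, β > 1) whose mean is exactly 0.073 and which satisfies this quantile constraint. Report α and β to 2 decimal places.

With mean 0.073 fixed, write α = 0.073s, β = 0.927s where s = α+β.
Need P(θ < 0.038) = 0.05 under Beta(0.073s, 0.927s). Normal approximation: (q−m)/√(m(1−m)/s) ≈ z_{0.05} = -1.64, so s ≈ 0.073·0.927·(-1.64)²/(0.038−0.073)² = 149.5.
At s = 149.5: P(θ<0.038) ≈ 0.029. Adjusting to match 0.05 gives s ≈ 115.73.
So α = 0.073·115.73 ≈ 8.45, β = 0.927·115.73 ≈ 107.28.

α ≈ 8.45, β ≈ 107.28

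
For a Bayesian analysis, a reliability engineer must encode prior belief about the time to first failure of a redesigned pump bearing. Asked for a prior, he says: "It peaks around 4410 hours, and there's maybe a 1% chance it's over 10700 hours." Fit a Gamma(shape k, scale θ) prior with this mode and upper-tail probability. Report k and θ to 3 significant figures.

Gamma(k,θ) with k>1 has mode (k−1)θ, so θ = 4410/(k−1).
Need P(X < 10700) = 0.99 with θ tied to k this way. Start at k = 2, θ = 4410: P(X<10700) ≈ 0.697.
Too low — raise k to concentrate. Iterating converges to k ≈ 7.01.
Then θ = 4410/(7.01−1) ≈ 733.

k ≈ 7.01, θ ≈ 733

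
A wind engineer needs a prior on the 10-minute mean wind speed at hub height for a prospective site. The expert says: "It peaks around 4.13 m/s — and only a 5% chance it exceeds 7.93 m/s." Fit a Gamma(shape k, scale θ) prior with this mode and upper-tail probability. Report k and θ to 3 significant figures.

k ≈ 7.53, θ ≈ 0.633

Gamma(k,θ) with k>1 has mode (k−1)θ, so θ = 4.13/(k−1).
Need P(X < 7.93) = 0.95 with θ tied to k this way. Start at k = 2, θ = 4.13: P(X<7.93) ≈ 0.572.
Too low — raise k to concentrate. Iterating converges to k ≈ 7.53.
Then θ = 4.13/(7.53−1) ≈ 0.633.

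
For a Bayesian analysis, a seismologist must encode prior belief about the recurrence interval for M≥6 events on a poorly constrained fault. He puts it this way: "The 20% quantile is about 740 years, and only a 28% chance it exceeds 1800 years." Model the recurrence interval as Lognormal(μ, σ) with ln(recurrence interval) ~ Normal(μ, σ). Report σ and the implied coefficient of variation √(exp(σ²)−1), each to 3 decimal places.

σ ≈ 0.624, CV ≈ 0.690

If T ~ Lognormal(μ,σ) then ln T ~ Normal(μ,σ), so the p-quantile of ln T is μ + z_p·σ.
ln(740) = 6.607 and ln(1800) = 7.496; z_{0.2} = -0.8416, z_{0.72} = 0.5828.
σ = (7.496 − 6.607)/(0.5828 − (-0.8416)) = 0.624.
μ = 6.607 − (-0.8416)·0.624 = 7.132.
CV = √(exp(σ²)−1) = √(exp(0.3894)−1) = 0.690.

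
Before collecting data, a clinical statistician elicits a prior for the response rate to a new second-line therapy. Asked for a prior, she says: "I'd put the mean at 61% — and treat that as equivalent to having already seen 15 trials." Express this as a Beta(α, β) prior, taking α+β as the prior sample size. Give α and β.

α = 9.15, β = 5.85

Under the effective-sample-size interpretation, Beta(α, β) has prior mean α/(α+β) and prior sample size α+β.
So α+β = 15 and α/(α+β) = 0.61, giving α = 0.61·15 = 9.15 and β = 15 − 9.15 = 5.85.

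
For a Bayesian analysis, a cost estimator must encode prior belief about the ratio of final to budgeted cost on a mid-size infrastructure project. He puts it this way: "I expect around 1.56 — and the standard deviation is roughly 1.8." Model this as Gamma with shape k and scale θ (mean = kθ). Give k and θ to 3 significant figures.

k ≈ 0.751, θ ≈ 2.08

For Gamma(k, scale θ): mean = kθ, variance = kθ², so CV = 1/√k.
CV = SD/mean = 1.8/1.56 = 1.154, hence k = 1/CV² = 0.751.
Then θ = mean/k = 1.56/0.751 = 2.08.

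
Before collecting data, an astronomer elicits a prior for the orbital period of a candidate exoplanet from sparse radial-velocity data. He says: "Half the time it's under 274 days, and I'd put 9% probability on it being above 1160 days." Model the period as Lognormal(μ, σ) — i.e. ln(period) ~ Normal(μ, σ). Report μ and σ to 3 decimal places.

μ ≈ 5.613, σ ≈ 1.076

If T ~ Lognormal(μ,σ) then ln T ~ Normal(μ,σ), so the p-quantile of ln T is μ + z_p·σ.
ln(274) = 5.613 and ln(1160) = 7.056; z_{0.5} = 0, z_{0.91} = 1.341.
σ = (7.056 − 5.613)/(1.341 − (0)) = 1.076.
μ = 5.613 − (0)·1.076 = 5.613.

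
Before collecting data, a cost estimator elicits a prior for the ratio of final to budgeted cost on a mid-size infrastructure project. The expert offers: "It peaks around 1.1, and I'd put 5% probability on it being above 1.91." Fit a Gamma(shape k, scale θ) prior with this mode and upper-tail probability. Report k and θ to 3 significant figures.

k ≈ 10.2, θ ≈ 0.12

Gamma(k,θ) with k>1 has mode (k−1)θ, so θ = 1.1/(k−1).
Need P(X < 1.91) = 0.95 with θ tied to k this way. Start at k = 2, θ = 1.1: P(X<1.91) ≈ 0.518.
Too low — raise k to concentrate. Iterating converges to k ≈ 10.2.
Then θ = 1.1/(10.2−1) ≈ 0.12.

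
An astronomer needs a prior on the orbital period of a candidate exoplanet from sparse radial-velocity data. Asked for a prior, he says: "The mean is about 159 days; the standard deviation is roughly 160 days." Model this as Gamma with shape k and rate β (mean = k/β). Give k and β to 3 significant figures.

For Gamma(k, rate β): mean = k/β, variance = k/β², so CV = 1/√k.
CV = SD/mean = 160/159 = 1.006, hence k = 1/CV² = 0.988.
Then β = k/mean = 0.988/159 = 0.00621.

k ≈ 0.988, β ≈ 0.00621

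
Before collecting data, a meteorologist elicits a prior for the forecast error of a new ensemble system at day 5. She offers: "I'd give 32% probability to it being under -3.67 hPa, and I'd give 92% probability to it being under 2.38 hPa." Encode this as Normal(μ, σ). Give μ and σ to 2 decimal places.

μ = -2.16, σ = 3.23

For Normal(μ,σ), the p-quantile is μ + z_p·σ. Here z_{0.32} = -0.4677, z_{0.92} = 1.405.
So -3.67 = μ − 0.4677σ and 2.38 = μ + 1.405σ.
Subtracting: σ = (2.38 − -3.67)/(1.405 − (-0.4677)) = 3.23.
Then μ = -3.67 − (-0.4677)·3.23 = -2.16.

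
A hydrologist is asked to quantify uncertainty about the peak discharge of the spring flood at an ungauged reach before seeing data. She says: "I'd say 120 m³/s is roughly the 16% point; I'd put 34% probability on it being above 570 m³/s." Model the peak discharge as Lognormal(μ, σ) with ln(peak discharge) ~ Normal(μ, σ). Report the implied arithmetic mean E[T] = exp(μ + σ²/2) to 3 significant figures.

If T ~ Lognormal(μ,σ) then ln T ~ Normal(μ,σ), so the p-quantile of ln T is μ + z_p·σ.
ln(120) = 4.787 and ln(570) = 6.346; z_{0.16} = -0.9945, z_{0.66} = 0.4125.
σ = (6.346 − 4.787)/(0.4125 − (-0.9945)) = 1.107.
μ = 4.787 − (-0.9945)·1.107 = 5.889.
E[T] = exp(μ + σ²/2) = exp(5.889 + 0.6133) = 667 m³/s.

E[T] ≈ 667 m³/s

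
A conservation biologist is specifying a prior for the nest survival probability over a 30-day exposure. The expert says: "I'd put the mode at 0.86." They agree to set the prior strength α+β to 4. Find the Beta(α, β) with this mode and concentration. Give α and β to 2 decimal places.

For α,β > 1 the Beta mode is (α−1)/(α+β−2). With α+β = 4, the mode is (α−1)/2.
Set (α−1)/2 = 0.86 → α = 1 + 0.86·2 = 2.72.
β = 4 − α = 1.28.

α = 2.72, β = 1.28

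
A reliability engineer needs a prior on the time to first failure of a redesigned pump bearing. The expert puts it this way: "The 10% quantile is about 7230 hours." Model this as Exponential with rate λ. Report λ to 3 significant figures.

λ ≈ 1.46e-05

P(T < 7230.0) = 1 − e^(−λ·7230.0) = 0.1, so λ = −ln(1−0.1)/7230.0 = −ln(0.9)/7230.0 = 1.46e-05.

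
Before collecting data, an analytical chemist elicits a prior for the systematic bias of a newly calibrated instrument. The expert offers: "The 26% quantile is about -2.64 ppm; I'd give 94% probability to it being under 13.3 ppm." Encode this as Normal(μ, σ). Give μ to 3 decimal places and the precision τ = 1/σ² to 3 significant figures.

μ = 2.025, τ = 0.019

The p-quantile of Normal(μ,σ) is μ + z_p·σ, with z_{0.26} = -0.6433 and z_{0.94} = 1.555.
Eliminate σ: μ = (z₂·x₁ − z₁·x₂)/(z₂ − z₁) = (1.555·-2.64 − (-0.6433)·13.3)/2.198 = 2.025.
Then σ = (x₂ − x₁)/(z₂ − z₁) = (13.3 − -2.64)/2.198 = 7.252.
Precision τ = 1/σ² = 1/7.252² = 0.019.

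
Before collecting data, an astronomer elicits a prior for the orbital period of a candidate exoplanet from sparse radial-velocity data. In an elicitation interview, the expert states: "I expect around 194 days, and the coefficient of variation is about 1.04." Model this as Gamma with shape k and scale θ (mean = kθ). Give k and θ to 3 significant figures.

k ≈ 0.925, θ ≈ 210

For Gamma(k, scale θ): mean = kθ, variance = kθ², so CV = 1/√k.
CV = 1.04, hence k = 1/CV² = 0.925.
Then θ = mean/k = 194/0.925 = 210.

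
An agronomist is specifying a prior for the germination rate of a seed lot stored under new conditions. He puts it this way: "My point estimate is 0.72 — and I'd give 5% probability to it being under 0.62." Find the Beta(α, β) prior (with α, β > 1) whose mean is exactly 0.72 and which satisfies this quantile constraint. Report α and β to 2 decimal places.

α ≈ 42.10, β ≈ 16.37

With mean 0.72 fixed, write α = 0.72s, β = 0.28s where s = α+β.
Need P(θ < 0.62) = 0.05 under Beta(0.72s, 0.28s). Normal approximation: (q−m)/√(m(1−m)/s) ≈ z_{0.05} = -1.64, so s ≈ 0.72·0.28·(-1.64)²/(0.62−0.72)² = 54.5.
At s = 54.5: P(θ<0.62) ≈ 0.056. Adjusting to match 0.05 gives s ≈ 58.47.
So α = 0.72·58.47 ≈ 42.10, β = 0.28·58.47 ≈ 16.37.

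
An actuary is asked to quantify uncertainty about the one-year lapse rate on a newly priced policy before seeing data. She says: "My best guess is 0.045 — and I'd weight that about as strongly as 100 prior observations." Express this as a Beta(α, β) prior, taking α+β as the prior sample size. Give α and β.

Under the effective-sample-size interpretation, Beta(α, β) has prior mean α/(α+β) and prior sample size α+β.
So α+β = 100 and α/(α+β) = 0.045, giving α = 0.045·100 = 4.5 and β = 100 − 4.5 = 95.5.

α = 4.5, β = 95.5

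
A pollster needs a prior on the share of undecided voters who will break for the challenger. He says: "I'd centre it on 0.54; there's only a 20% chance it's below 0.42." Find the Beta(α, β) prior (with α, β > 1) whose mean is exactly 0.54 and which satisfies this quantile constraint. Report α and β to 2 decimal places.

α ≈ 6.60, β ≈ 5.62

With mean 0.54 fixed, write α = 0.54s, β = 0.46s where s = α+β.
Need P(θ < 0.42) = 0.2 under Beta(0.54s, 0.46s). Normal approximation: (q−m)/√(m(1−m)/s) ≈ z_{0.2} = -0.842, so s ≈ 0.54·0.46·(-0.842)²/(0.42−0.54)² = 12.2.
At s = 12.2: P(θ<0.42) ≈ 0.200. Adjusting to match 0.2 gives s ≈ 12.22.
So α = 0.54·12.22 ≈ 6.60, β = 0.46·12.22 ≈ 5.62.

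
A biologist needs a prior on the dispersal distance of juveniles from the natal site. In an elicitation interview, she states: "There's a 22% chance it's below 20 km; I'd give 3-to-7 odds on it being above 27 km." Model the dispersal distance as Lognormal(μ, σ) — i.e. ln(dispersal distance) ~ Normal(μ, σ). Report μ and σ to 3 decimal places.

If T ~ Lognormal(μ,σ) then ln T ~ Normal(μ,σ), so the p-quantile of ln T is μ + z_p·σ.
ln(20) = 2.996 and ln(27) = 3.296; z_{0.22} = -0.7722, z_{0.7} = 0.5244.
σ = (3.296 − 2.996)/(0.5244 − (-0.7722)) = 0.231.
μ = 2.996 − (-0.7722)·0.231 = 3.174.

μ ≈ 3.174, σ ≈ 0.231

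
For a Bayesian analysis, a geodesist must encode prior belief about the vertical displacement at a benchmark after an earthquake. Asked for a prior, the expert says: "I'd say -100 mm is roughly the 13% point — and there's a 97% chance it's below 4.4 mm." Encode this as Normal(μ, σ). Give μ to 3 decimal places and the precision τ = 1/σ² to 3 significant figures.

The p-quantile of Normal(μ,σ) is μ + z_p·σ, with z_{0.13} = -1.126 and z_{0.97} = 1.881.
Eliminate σ: μ = (z₂·x₁ − z₁·x₂)/(z₂ − z₁) = (1.881·-100 − (-1.126)·4.4)/3.007 = -60.895.
Then σ = (x₂ − x₁)/(z₂ − z₁) = (4.4 − -100)/3.007 = 34.717.
Precision τ = 1/σ² = 1/34.72² = 0.00083.

μ = -60.895, τ = 0.00083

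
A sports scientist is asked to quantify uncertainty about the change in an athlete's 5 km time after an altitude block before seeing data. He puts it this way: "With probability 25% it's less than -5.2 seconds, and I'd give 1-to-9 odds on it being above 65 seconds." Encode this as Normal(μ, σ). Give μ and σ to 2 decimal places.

μ = 19.01, σ = 35.89

For Normal(μ,σ), the p-quantile is μ + z_p·σ. Here z_{0.25} = -0.6745, z_{0.9} = 1.282.
So -5.2 = μ − 0.6745σ and 65 = μ + 1.282σ.
Subtracting: σ = (65 − -5.2)/(1.282 − (-0.6745)) = 35.89.
Then μ = -5.2 − (-0.6745)·35.89 = 19.01.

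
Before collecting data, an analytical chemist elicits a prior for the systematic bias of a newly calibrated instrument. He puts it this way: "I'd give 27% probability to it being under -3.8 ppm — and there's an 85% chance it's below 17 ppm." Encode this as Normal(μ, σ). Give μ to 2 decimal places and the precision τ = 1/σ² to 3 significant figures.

μ = 3.93, τ = 0.00629

The p-quantile of Normal(μ,σ) is μ + z_p·σ, with z_{0.27} = -0.6128 and z_{0.85} = 1.036.
Eliminate σ: μ = (z₂·x₁ − z₁·x₂)/(z₂ − z₁) = (1.036·-3.8 − (-0.6128)·17)/1.649 = 3.93.
Then σ = (x₂ − x₁)/(z₂ − z₁) = (17 − -3.8)/1.649 = 12.61.
Precision τ = 1/σ² = 1/12.61² = 0.00629.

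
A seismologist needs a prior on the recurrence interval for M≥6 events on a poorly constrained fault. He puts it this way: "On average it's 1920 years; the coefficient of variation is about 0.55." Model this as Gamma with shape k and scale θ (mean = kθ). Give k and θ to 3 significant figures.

For Gamma(k, scale θ): mean = kθ, variance = kθ², so CV = 1/√k.
CV = 0.55, hence k = 1/CV² = 3.31.
Then θ = mean/k = 1920/3.31 = 581.

k ≈ 3.31, θ ≈ 581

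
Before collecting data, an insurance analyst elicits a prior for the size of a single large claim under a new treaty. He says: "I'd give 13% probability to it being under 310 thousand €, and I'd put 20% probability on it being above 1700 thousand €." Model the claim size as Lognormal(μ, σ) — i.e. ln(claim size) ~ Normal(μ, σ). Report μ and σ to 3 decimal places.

μ ≈ 6.711, σ ≈ 0.865

If T ~ Lognormal(μ,σ) then ln T ~ Normal(μ,σ), so the p-quantile of ln T is μ + z_p·σ.
ln(310) = 5.737 and ln(1700) = 7.438; z_{0.13} = -1.126, z_{0.8} = 0.8416.
σ = (7.438 − 5.737)/(0.8416 − (-1.126)) = 0.865.
μ = 5.737 − (-1.126)·0.865 = 6.711.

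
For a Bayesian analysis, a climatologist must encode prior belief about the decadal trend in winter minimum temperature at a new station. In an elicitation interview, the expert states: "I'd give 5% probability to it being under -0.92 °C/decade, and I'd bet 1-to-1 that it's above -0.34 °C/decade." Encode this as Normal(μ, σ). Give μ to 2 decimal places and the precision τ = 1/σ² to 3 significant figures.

The p-quantile of Normal(μ,σ) is μ + z_p·σ, with z_{0.05} = -1.645 and z_{0.5} = 0.
Eliminate σ: μ = (z₂·x₁ − z₁·x₂)/(z₂ − z₁) = (0·-0.92 − (-1.645)·-0.34)/1.645 = -0.34.
Then σ = (x₂ − x₁)/(z₂ − z₁) = (-0.34 − -0.92)/1.645 = 0.35.
Precision τ = 1/σ² = 1/0.3526² = 8.04.

μ = -0.34, τ = 8.04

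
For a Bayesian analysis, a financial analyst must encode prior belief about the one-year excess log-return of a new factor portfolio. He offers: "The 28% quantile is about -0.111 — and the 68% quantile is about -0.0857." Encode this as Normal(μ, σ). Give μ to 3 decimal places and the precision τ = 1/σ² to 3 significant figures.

The p-quantile of Normal(μ,σ) is μ + z_p·σ, with z_{0.28} = -0.5828 and z_{0.68} = 0.4677.
Eliminate σ: μ = (z₂·x₁ − z₁·x₂)/(z₂ − z₁) = (0.4677·-0.111 − (-0.5828)·-0.0857)/1.051 = -0.097.
Then σ = (x₂ − x₁)/(z₂ − z₁) = (-0.0857 − -0.111)/1.051 = 0.024.
Precision τ = 1/σ² = 1/0.02408² = 1720.

μ = -0.097, τ = 1720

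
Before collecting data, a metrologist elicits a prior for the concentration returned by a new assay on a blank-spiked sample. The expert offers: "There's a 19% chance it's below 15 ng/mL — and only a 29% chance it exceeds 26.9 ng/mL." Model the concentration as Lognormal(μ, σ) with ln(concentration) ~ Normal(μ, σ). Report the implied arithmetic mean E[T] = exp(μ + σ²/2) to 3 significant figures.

E[T] ≈ 23.3 ng/mL

If T ~ Lognormal(μ,σ) then ln T ~ Normal(μ,σ), so the p-quantile of ln T is μ + z_p·σ.
ln(15) = 2.708 and ln(26.9) = 3.292; z_{0.19} = -0.8779, z_{0.71} = 0.5534.
σ = (3.292 − 2.708)/(0.5534 − (-0.8779)) = 0.408.
μ = 2.708 − (-0.8779)·0.408 = 3.066.
E[T] = exp(μ + σ²/2) = exp(3.066 + 0.0833) = 23.3 ng/mL.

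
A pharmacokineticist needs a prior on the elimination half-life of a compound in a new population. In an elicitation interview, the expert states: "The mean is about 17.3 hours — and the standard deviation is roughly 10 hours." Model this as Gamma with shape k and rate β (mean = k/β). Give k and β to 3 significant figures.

k ≈ 2.99, β ≈ 0.173

For Gamma(k, rate β): mean = k/β, variance = k/β², so CV = 1/√k.
CV = SD/mean = 10/17.3 = 0.578, hence k = 1/CV² = 2.99.
Then β = k/mean = 2.99/17.3 = 0.173.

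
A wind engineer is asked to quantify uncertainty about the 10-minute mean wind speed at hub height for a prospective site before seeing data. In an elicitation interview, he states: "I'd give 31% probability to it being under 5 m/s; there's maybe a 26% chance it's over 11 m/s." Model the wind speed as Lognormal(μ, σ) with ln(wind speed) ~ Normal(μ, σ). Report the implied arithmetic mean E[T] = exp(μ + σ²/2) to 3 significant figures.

E[T] ≈ 8.95 m/s

If T ~ Lognormal(μ,σ) then ln T ~ Normal(μ,σ), so the p-quantile of ln T is μ + z_p·σ.
ln(5) = 1.609 and ln(11) = 2.398; z_{0.31} = -0.4959, z_{0.74} = 0.6433.
σ = (2.398 − 1.609)/(0.6433 − (-0.4959)) = 0.692.
μ = 1.609 − (-0.4959)·0.692 = 1.953.
E[T] = exp(μ + σ²/2) = exp(1.953 + 0.2395) = 8.95 m/s.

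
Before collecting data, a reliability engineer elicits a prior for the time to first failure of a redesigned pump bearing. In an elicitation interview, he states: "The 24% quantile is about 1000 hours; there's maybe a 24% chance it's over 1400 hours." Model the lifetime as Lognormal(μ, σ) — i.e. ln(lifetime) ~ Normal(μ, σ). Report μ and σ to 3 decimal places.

μ ≈ 7.076, σ ≈ 0.238

If T ~ Lognormal(μ,σ) then ln T ~ Normal(μ,σ), so the p-quantile of ln T is μ + z_p·σ.
ln(1000) = 6.908 and ln(1400) = 7.244; z_{0.24} = -0.7063, z_{0.76} = 0.7063.
σ = (7.244 − 6.908)/(0.7063 − (-0.7063)) = 0.238.
μ = 6.908 − (-0.7063)·0.238 = 7.076.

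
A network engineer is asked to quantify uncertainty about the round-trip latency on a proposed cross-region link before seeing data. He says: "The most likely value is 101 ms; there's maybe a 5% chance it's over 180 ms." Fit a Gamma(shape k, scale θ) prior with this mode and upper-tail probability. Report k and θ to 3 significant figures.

k ≈ 9.35, θ ≈ 12.1

Gamma(k,θ) with k>1 has mode (k−1)θ, so θ = 101/(k−1).
Need P(X < 180) = 0.95 with θ tied to k this way. Start at k = 2, θ = 101: P(X<180) ≈ 0.532.
Too low — raise k to concentrate. Iterating converges to k ≈ 9.35.
Then θ = 101/(9.35−1) ≈ 12.1.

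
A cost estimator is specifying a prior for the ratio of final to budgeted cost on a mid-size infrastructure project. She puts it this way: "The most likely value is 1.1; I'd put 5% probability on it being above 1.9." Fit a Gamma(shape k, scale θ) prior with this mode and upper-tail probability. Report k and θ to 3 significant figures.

k ≈ 10.3, θ ≈ 0.118

Gamma(k,θ) with k>1 has mode (k−1)θ, so θ = 1.1/(k−1).
Need P(X < 1.9) = 0.95 with θ tied to k this way. Start at k = 2, θ = 1.1: P(X<1.9) ≈ 0.515.
Too low — raise k to concentrate. Iterating converges to k ≈ 10.3.
Then θ = 1.1/(10.3−1) ≈ 0.118.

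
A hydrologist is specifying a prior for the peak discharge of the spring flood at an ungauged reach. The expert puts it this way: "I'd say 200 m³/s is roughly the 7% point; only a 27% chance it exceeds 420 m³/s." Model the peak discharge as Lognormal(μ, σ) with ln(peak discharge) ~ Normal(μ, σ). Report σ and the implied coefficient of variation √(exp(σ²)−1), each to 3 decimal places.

σ ≈ 0.355, CV ≈ 0.367

If T ~ Lognormal(μ,σ) then ln T ~ Normal(μ,σ), so the p-quantile of ln T is μ + z_p·σ.
ln(200) = 5.298 and ln(420) = 6.04; z_{0.07} = -1.476, z_{0.73} = 0.6128.
σ = (6.04 − 5.298)/(0.6128 − (-1.476)) = 0.355.
μ = 5.298 − (-1.476)·0.355 = 5.823.
CV = √(exp(σ²)−1) = √(exp(0.1262)−1) = 0.367.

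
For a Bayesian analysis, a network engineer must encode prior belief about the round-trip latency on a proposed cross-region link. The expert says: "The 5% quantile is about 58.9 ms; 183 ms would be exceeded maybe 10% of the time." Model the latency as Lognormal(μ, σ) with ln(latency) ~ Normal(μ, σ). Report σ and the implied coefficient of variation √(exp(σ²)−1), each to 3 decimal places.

If T ~ Lognormal(μ,σ) then ln T ~ Normal(μ,σ), so the p-quantile of ln T is μ + z_p·σ.
ln(58.9) = 4.076 and ln(183) = 5.209; z_{0.05} = -1.645, z_{0.9} = 1.282.
σ = (5.209 − 4.076)/(1.282 − (-1.645)) = 0.387.
μ = 4.076 − (-1.645)·0.387 = 4.713.
CV = √(exp(σ²)−1) = √(exp(0.1501)−1) = 0.402.

σ ≈ 0.387, CV ≈ 0.402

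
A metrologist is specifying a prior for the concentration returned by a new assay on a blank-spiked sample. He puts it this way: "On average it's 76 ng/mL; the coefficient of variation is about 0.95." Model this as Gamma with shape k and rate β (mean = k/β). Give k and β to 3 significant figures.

k ≈ 1.11, β ≈ 0.0146

For Gamma(k, rate β): mean = k/β, variance = k/β², so CV = 1/√k.
CV = 0.95, hence k = 1/CV² = 1.11.
Then β = k/mean = 1.11/76 = 0.0146.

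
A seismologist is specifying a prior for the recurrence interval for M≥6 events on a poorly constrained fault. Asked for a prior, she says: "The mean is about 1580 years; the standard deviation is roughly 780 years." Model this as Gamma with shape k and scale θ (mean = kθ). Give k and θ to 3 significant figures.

For Gamma(k, scale θ): mean = kθ, variance = kθ², so CV = 1/√k.
CV = SD/mean = 780/1580 = 0.4937, hence k = 1/CV² = 4.1.
Then θ = mean/k = 1580/4.1 = 385.

k ≈ 4.1, θ ≈ 385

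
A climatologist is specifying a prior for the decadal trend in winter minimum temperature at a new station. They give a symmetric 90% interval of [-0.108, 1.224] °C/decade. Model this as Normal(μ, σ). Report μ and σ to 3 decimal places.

A symmetric 90% interval runs μ ± z·σ with z = 1.645.
Half-width = 0.666, so σ = 0.666/1.645 = 0.405.
μ is the interval midpoint, 0.558.

μ = 0.558, σ = 0.405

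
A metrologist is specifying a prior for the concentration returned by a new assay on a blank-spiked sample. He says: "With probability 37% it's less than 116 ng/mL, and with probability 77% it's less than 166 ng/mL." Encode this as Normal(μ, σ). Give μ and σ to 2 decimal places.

μ = 131.50, σ = 46.70

The p-quantile of Normal(μ,σ) is μ + z_p·σ, with z_{0.37} = -0.3319 and z_{0.77} = 0.7388.
Eliminate σ: μ = (z₂·x₁ − z₁·x₂)/(z₂ − z₁) = (0.7388·116 − (-0.3319)·166)/1.071 = 131.50.
Then σ = (x₂ − x₁)/(z₂ − z₁) = (166 − 116)/1.071 = 46.70.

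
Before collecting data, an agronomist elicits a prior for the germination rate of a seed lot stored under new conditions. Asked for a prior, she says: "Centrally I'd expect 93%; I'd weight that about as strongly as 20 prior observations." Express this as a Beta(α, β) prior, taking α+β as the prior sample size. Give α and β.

Under the effective-sample-size interpretation, Beta(α, β) has prior mean α/(α+β) and prior sample size α+β.
So α+β = 20 and α/(α+β) = 0.93, giving α = 0.93·20 = 18.6 and β = 20 − 18.6 = 1.4.

α = 18.6, β = 1.4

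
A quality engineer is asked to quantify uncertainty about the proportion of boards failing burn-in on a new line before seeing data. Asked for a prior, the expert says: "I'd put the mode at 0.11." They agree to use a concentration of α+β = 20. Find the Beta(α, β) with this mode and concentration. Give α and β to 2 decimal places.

α = 2.98, β = 17.02

For α,β > 1 the Beta mode is (α−1)/(α+β−2). With α+β = 20, the mode is (α−1)/18.
Set (α−1)/18 = 0.11 → α = 1 + 0.11·18 = 2.98.
β = 20 − α = 17.02.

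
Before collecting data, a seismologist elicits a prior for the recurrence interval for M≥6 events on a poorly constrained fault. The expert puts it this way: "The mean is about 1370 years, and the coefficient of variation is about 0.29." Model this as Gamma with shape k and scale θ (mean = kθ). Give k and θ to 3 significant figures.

k ≈ 11.9, θ ≈ 115

For Gamma(k, scale θ): mean = kθ, variance = kθ², so CV = 1/√k.
CV = 0.29, hence k = 1/CV² = 11.9.
Then θ = mean/k = 1370/11.9 = 115.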